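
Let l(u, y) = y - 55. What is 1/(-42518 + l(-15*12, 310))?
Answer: -1/42263 ≈ -2.3661e-5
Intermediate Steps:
l(u, y) = -55 + y
1/(-42518 + l(-15*12, 310)) = 1/(-42518 + (-55 + 310)) = 1/(-42518 + 255) = 1/(-42263) = -1/42263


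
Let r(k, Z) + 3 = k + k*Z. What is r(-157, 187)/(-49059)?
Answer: 29519/49059 ≈ 0.60170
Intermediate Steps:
r(k, Z) = -3 + k + Z*k (r(k, Z) = -3 + (k + k*Z) = -3 + (k + Z*k) = -3 + k + Z*k)
r(-157, 187)/(-49059) = (-3 - 157 + 187*(-157))/(-49059) = (-3 - 157 - 29359)*(-1/49059) = -29519*(-1/49059) = 29519/49059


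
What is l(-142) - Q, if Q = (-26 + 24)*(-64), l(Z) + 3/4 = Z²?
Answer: 80141/4 ≈ 20035.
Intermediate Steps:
l(Z) = -¾ + Z²
Q = 128 (Q = -2*(-64) = 128)
l(-142) - Q = (-¾ + (-142)²) - 1*128 = (-¾ + 20164) - 128 = 80653/4 - 128 = 80141/4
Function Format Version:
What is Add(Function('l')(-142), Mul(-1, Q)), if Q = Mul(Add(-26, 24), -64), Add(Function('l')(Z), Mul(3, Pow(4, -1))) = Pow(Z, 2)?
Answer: Rational(80141, 4) ≈ 20035.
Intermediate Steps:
Function('l')(Z) = Add(Rational(-3, 4), Pow(Z, 2))
Q = 128 (Q = Mul(-2, -64) = 128)
Add(Function('l')(-142), Mul(-1, Q)) = Add(Add(Rational(-3, 4), Pow(-142, 2)), Mul(-1, 128)) = Add(Add(Rational(-3, 4), 20164), -128) = Add(Rational(80653, 4), -128) = Rational(80141, 4)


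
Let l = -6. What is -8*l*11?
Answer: 528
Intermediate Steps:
-8*l*11 = -8*(-6)*11 = 48*11 = 528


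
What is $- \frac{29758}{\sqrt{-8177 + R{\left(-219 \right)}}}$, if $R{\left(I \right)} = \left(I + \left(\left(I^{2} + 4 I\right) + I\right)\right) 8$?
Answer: $- \frac{29758 \sqrt{364999}}{364999} \approx -49.256$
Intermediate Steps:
$R{\left(I \right)} = 8 I^{2} + 48 I$ ($R{\left(I \right)} = \left(I + \left(I^{2} + 5 I\right)\right) 8 = \left(I^{2} + 6 I\right) 8 = 8 I^{2} + 48 I$)
$- \frac{29758}{\sqrt{-8177 + R{\left(-219 \right)}}} = - \frac{29758}{\sqrt{-8177 + 8 \left(-219\right) \left(6 - 219\right)}} = - \frac{29758}{\sqrt{-8177 + 8 \left(-219\right) \left(-213\right)}} = - \frac{29758}{\sqrt{-8177 + 373176}} = - \frac{29758}{\sqrt{364999}} = - 29758 \frac{\sqrt{364999}}{364999} = - \frac{29758 \sqrt{364999}}{364999}$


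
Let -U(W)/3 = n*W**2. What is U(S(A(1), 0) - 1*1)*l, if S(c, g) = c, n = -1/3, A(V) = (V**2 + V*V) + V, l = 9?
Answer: 36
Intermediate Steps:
A(V) = V + 2*V**2 (A(V) = (V**2 + V**2) + V = 2*V**2 + V = V + 2*V**2)
n = -1/3 (n = (1/3)*(-1) = -1/3 ≈ -0.33333)
U(W) = W**2 (U(W) = -(-1)*W**2 = W**2)
U(S(A(1), 0) - 1*1)*l = (1*(1 + 2*1) - 1*1)**2*9 = (1*(1 + 2) - 1)**2*9 = (1*3 - 1)**2*9 = (3 - 1)**2*9 = 2**2*9 = 4*9 = 36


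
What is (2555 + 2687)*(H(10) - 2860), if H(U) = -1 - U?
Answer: -15049782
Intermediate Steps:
(2555 + 2687)*(H(10) - 2860) = (2555 + 2687)*((-1 - 1*10) - 2860) = 5242*((-1 - 10) - 2860) = 5242*(-11 - 2860) = 5242*(-2871) = -15049782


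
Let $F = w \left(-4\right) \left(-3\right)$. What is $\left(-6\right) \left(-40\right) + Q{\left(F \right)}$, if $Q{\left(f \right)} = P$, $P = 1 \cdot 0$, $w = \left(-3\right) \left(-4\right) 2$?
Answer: $240$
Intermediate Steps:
$w = 24$ ($w = 12 \cdot 2 = 24$)
$F = 288$ ($F = 24 \left(-4\right) \left(-3\right) = \left(-96\right) \left(-3\right) = 288$)
$P = 0$
$Q{\left(f \right)} = 0$
$\left(-6\right) \left(-40\right) + Q{\left(F \right)} = \left(-6\right) \left(-40\right) + 0 = 240 + 0 = 240$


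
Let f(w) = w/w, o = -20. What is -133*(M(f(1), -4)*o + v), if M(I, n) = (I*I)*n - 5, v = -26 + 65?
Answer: -29127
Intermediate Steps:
f(w) = 1
v = 39
M(I, n) = -5 + n*I² (M(I, n) = I²*n - 5 = n*I² - 5 = -5 + n*I²)
-133*(M(f(1), -4)*o + v) = -133*((-5 - 4*1²)*(-20) + 39) = -133*((-5 - 4*1)*(-20) + 39) = -133*((-5 - 4)*(-20) + 39) = -133*(-9*(-20) + 39) = -133*(180 + 39) = -133*219 = -29127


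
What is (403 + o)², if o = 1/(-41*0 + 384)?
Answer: 23948491009/147456 ≈ 1.6241e+5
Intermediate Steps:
o = 1/384 (o = 1/(0 + 384) = 1/384 ≈ 0.0026042)
(403 + o)² = (403 + 1/384)² = (154753/384)² = 23948491009/147456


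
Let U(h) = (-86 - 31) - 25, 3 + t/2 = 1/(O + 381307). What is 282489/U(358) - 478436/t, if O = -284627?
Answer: 3202185839009/41185538 ≈ 77750.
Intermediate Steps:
t = -290039/48340 (t = -6 + 2/(-284627 + 381307) = -6 + 2/96680 = -6 + 2*(1/96680) = -6 + 1/48340 = -290039/48340 ≈ -6.0000)
U(h) = -142 (U(h) = -117 - 25 = -142)
282489/U(358) - 478436/t = 282489/(-142) - 478436/(-290039/48340) = 282489*(-1/142) - 478436*(-48340/290039) = -282489/142 + 23127596240/290039 = 3202185839009/41185538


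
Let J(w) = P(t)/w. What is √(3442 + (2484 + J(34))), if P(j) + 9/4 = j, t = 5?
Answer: √27402198/68 ≈ 76.981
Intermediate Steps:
P(j) = -9/4 + j
J(w) = 11/(4*w) (J(w) = (-9/4 + 5)/w = 11/(4*w))
√(3442 + (2484 + J(34))) = √(3442 + (2484 + (11/4)/34)) = √(3442 + (2484 + (11/4)*(1/34))) = √(3442 + (2484 + 11/136)) = √(3442 + 337835/136) = √(805947/136) = √27402198/68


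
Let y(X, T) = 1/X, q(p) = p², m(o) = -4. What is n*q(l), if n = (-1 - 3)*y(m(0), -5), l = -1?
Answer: 1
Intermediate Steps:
n = 1 (n = (-1 - 3)/(-4) = -4*(-¼) = 1)
n*q(l) = 1*(-1)² = 1*1 = 1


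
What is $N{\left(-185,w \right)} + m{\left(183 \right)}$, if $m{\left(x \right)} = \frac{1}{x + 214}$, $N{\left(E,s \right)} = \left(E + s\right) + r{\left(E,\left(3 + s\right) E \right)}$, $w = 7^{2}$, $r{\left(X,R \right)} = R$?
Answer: $- \frac{3873131}{397} \approx -9756.0$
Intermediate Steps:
$w = 49$
$N{\left(E,s \right)} = E + s + E \left(3 + s\right)$ ($N{\left(E,s \right)} = \left(E + s\right) + \left(3 + s\right) E = \left(E + s\right) + E \left(3 + s\right) = E + s + E \left(3 + s\right)$)
$m{\left(x \right)} = \frac{1}{214 + x}$
$N{\left(-185,w \right)} + m{\left(183 \right)} = \left(-185 + 49 - 185 \left(3 + 49\right)\right) + \frac{1}{214 + 183} = \left(-185 + 49 - 9620\right) + \frac{1}{397} = -9756 + \frac{1}{397} = - \frac{3873131}{397}$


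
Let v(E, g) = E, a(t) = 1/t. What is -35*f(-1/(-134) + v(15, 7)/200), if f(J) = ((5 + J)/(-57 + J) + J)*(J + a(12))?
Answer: 26062985291/657357668160 ≈ 0.039648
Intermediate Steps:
a(t) = 1/t
f(J) = (1/12 + J)*(J + (5 + J)/(-57 + J)) (f(J) = ((5 + J)/(-57 + J) + J)*(J + 1/12) = (J + (5 + J)/(-57 + J))*(1/12 + J) = (1/12 + J)*(J + (5 + J)/(-57 + J)))
-35*f(-1/(-134) + v(15, 7)/200) = -35*(5 - 671*(-1/(-134) + 15/200)² + 4*(-1/(-134) + 15/200) + 12*(-1/(-134) + 15/200)³)/(12*(-57 + (-1/(-134) + 15/200))) = -35*(5 - 671*(-1*(-1/134) + 15*(1/200))² + 4*(-1*(-1/134) + 15*(1/200)) + 12*(-1*(-1/134) + 15*(1/200))³)/(12*(-57 + (-1*(-1/134) + 15*(1/200)))) = -35*(5 - 671*(1/134 + 3/40)² + 4*(1/134 + 3/40) + 12*(1/134 + 3/40)³)/(12*(-57 + (1/134 + 3/40))) = -35*(5 - 671*(221/2680)² + 4*(221/2680) + 12*(221/2680)³)/(12*(-57 + 221/2680)) = -35*(5 - 671*48841/7182400 + 221/670 + 12*(10793861/19248832000))/(12*(-152539/2680)) = -35*(-2680)*(5 - 32772311/7182400 + 221/670 + 32381583/4812208000)/(12*152539) = -35*(-2680)*3723283613/(12*152539*4812208000) = -35*(-3723283613/3286788340800) = 26062985291/657357668160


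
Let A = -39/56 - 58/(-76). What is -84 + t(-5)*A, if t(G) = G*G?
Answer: -87601/1064 ≈ -82.332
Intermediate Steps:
A = 71/1064 (A = -39*1/56 - 58*(-1/76) = -39/56 + 29/38 = 71/1064 ≈ 0.066729)
t(G) = G**2
-84 + t(-5)*A = -84 + (-5)**2*(71/1064) = -84 + 25*(71/1064) = -84 + 1775/1064 = -87601/1064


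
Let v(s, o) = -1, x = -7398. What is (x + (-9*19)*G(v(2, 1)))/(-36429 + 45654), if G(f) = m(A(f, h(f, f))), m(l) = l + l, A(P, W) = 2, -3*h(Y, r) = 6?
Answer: -898/1025 ≈ -0.87610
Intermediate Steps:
h(Y, r) = -2 (h(Y, r) = -1/3*6 = -2)
m(l) = 2*l
G(f) = 4 (G(f) = 2*2 = 4)
(x + (-9*19)*G(v(2, 1)))/(-36429 + 45654) = (-7398 - 9*19*4)/(-36429 + 45654) = (-7398 - 171*4)/9225 = (-7398 - 684)*(1/9225) = -8082*1/9225 = -898/1025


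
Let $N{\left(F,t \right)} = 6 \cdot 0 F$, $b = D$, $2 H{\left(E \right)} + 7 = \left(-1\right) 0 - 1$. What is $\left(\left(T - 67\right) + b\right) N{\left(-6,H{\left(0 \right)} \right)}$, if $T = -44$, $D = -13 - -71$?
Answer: $0$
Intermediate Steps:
$H{\left(E \right)} = -4$ ($H{\left(E \right)} = - \frac{7}{2} + \frac{\left(-1\right) 0 - 1}{2} = - \frac{7}{2} + \frac{0 - 1}{2} = - \frac{7}{2} + \frac{1}{2} \left(-1\right) = - \frac{7}{2} - \frac{1}{2} = -4$)
$D = 58$ ($D = -13 + 71 = 58$)
$b = 58$
$N{\left(F,t \right)} = 0$ ($N{\left(F,t \right)} = 0 F = 0$)
$\left(\left(T - 67\right) + b\right) N{\left(-6,H{\left(0 \right)} \right)} = \left(\left(-44 - 67\right) + 58\right) 0 = \left(-111 + 58\right) 0 = \left(-53\right) 0 = 0$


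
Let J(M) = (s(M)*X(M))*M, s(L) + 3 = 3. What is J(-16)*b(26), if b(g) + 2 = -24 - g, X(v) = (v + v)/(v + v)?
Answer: 0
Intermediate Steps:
X(v) = 1 (X(v) = (2*v)/((2*v)) = (2*v)*(1/(2*v)) = 1)
s(L) = 0 (s(L) = -3 + 3 = 0)
b(g) = -26 - g (b(g) = -2 + (-24 - g) = -26 - g)
J(M) = 0 (J(M) = (0*1)*M = 0*M = 0)
J(-16)*b(26) = 0*(-26 - 1*26) = 0*(-26 - 26) = 0*(-52) = 0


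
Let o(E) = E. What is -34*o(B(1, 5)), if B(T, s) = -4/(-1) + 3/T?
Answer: -238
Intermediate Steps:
B(T, s) = 4 + 3/T (B(T, s) = -4*(-1) + 3/T = 4 + 3/T)
-34*o(B(1, 5)) = -34*(4 + 3/1) = -34*(4 + 3*1) = -34*(4 + 3) = -34*7 = -238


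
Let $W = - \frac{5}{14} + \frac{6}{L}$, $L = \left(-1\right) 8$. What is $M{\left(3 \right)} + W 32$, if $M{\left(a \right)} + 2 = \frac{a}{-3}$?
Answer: $- \frac{269}{7} \approx -38.429$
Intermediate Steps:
$M{\left(a \right)} = -2 - \frac{a}{3}$ ($M{\left(a \right)} = -2 + \frac{a}{-3} = -2 + a \left(- \frac{1}{3}\right) = -2 - \frac{a}{3}$)
$L = -8$
$W = - \frac{31}{28}$ ($W = - \frac{5}{14} + \frac{6}{-8} = \left(-5\right) \frac{1}{14} + 6 \left(- \frac{1}{8}\right) = - \frac{5}{14} - \frac{3}{4} = - \frac{31}{28} \approx -1.1071$)
$M{\left(3 \right)} + W 32 = \left(-2 - 1\right) - \frac{248}{7} = -3 - \frac{248}{7} = - \frac{269}{7}$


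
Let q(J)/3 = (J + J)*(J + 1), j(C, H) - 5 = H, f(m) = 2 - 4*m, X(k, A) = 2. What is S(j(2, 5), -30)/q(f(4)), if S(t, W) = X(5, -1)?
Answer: 1/546 ≈ 0.0018315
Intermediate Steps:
j(C, H) = 5 + H
q(J) = 6*J*(1 + J) (q(J) = 3*((J + J)*(J + 1)) = 3*((2*J)*(1 + J)) = 3*(2*J*(1 + J)) = 6*J*(1 + J))
S(t, W) = 2
S(j(2, 5), -30)/q(f(4)) = 2/((6*(2 - 4*4)*(1 + (2 - 4*4)))) = 2/((6*(2 - 16)*(1 + (2 - 16)))) = 2/((6*(-14)*(1 - 14))) = 2/((6*(-14)*(-13))) = 2/1092 = 2*(1/1092) = 1/546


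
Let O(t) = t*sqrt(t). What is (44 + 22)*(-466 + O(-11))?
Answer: -30756 - 726*I*sqrt(11) ≈ -30756.0 - 2407.9*I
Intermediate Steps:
O(t) = t**(3/2)
(44 + 22)*(-466 + O(-11)) = (44 + 22)*(-466 + (-11)**(3/2)) = 66*(-466 - 11*I*sqrt(11)) = -30756 - 726*I*sqrt(11)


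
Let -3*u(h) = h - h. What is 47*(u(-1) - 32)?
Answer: -1504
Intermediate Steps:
u(h) = 0 (u(h) = -(h - h)/3 = -1/3*0 = 0)
47*(u(-1) - 32) = 47*(0 - 32) = 47*(-32) = -1504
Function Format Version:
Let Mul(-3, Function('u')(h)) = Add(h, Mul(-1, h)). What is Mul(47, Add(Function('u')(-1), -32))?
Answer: -1504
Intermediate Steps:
Function('u')(h) = 0 (Function('u')(h) = Mul(Rational(-1, 3), Add(h, Mul(-1, h))) = Mul(Rational(-1, 3), 0) = 0)
Mul(47, Add(Function('u')(-1), -32)) = Mul(47, Add(0, -32)) = Mul(47, -32) = -1504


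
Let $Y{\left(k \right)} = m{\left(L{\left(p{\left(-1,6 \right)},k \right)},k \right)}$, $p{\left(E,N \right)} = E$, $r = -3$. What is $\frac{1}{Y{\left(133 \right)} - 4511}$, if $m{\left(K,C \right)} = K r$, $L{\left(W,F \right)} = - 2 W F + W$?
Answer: $- \frac{1}{5306} \approx -0.00018847$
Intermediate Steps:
$L{\left(W,F \right)} = W - 2 F W$ ($L{\left(W,F \right)} = - 2 F W + W = W - 2 F W$)
$m{\left(K,C \right)} = - 3 K$ ($m{\left(K,C \right)} = K \left(-3\right) = - 3 K$)
$Y{\left(k \right)} = 3 - 6 k$ ($Y{\left(k \right)} = - 3 \left(- (1 - 2 k)\right) = - 3 \left(-1 + 2 k\right) = 3 - 6 k$)
$\frac{1}{Y{\left(133 \right)} - 4511} = \frac{1}{\left(3 - 798\right) - 4511} = \frac{1}{-795 - 4511} = \frac{1}{-5306} = - \frac{1}{5306}$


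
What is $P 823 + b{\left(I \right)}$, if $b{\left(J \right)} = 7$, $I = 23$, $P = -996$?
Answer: $-819701$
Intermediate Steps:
$P 823 + b{\left(I \right)} = \left(-996\right) 823 + 7 = -819708 + 7 = -819701$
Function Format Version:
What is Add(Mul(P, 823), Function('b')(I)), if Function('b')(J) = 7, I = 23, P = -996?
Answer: -819701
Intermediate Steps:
Add(Mul(P, 823), Function('b')(I)) = Add(Mul(-996, 823), 7) = Add(-819708, 7) = -819701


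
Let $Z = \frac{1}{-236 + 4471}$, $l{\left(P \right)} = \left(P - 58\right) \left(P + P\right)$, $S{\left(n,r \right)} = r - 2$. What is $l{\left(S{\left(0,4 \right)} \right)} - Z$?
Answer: $- \frac{948641}{4235} \approx -224.0$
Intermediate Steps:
$S{\left(n,r \right)} = -2 + r$
$l{\left(P \right)} = 2 P \left(-58 + P\right)$ ($l{\left(P \right)} = \left(-58 + P\right) 2 P = 2 P \left(-58 + P\right)$)
$Z = \frac{1}{4235} \approx 0.00023613$
$l{\left(S{\left(0,4 \right)} \right)} - Z = 2 \left(-2 + 4\right) \left(-58 + \left(-2 + 4\right)\right) - \frac{1}{4235} = 2 \cdot 2 \left(-58 + 2\right) - \frac{1}{4235} = 2 \cdot 2 \left(-56\right) - \frac{1}{4235} = -224 - \frac{1}{4235} = - \frac{948641}{4235}$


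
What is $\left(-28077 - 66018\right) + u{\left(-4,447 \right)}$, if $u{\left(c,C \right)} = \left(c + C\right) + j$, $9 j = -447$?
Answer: $- \frac{281105}{3} \approx -93702.0$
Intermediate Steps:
$j = - \frac{149}{3}$ ($j = \frac{1}{9} \left(-447\right) = - \frac{149}{3} \approx -49.667$)
$u{\left(c,C \right)} = - \frac{149}{3} + C + c$ ($u{\left(c,C \right)} = \left(c + C\right) - \frac{149}{3} = \left(C + c\right) - \frac{149}{3} = - \frac{149}{3} + C + c$)
$\left(-28077 - 66018\right) + u{\left(-4,447 \right)} = \left(-28077 - 66018\right) - - \frac{1180}{3} = -94095 + \frac{1180}{3} = - \frac{281105}{3}$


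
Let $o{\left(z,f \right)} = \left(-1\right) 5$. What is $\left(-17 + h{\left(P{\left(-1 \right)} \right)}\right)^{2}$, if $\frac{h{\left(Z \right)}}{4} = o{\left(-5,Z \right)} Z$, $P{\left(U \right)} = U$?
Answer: $9$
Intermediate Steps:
$o{\left(z,f \right)} = -5$
$h{\left(Z \right)} = - 20 Z$ ($h{\left(Z \right)} = 4 \left(- 5 Z\right) = - 20 Z$)
$\left(-17 + h{\left(P{\left(-1 \right)} \right)}\right)^{2} = \left(-17 - -20\right)^{2} = \left(-17 + 20\right)^{2} = 3^{2} = 9$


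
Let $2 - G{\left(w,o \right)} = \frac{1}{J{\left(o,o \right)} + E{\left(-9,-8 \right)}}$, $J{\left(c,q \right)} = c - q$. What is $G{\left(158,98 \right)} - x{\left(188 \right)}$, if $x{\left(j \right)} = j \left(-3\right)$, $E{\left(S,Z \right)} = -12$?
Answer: $\frac{6793}{12} \approx 566.08$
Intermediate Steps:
$x{\left(j \right)} = - 3 j$
$G{\left(w,o \right)} = \frac{25}{12}$ ($G{\left(w,o \right)} = 2 - \frac{1}{\left(o - o\right) - 12} = 2 - \frac{1}{0 - 12} = 2 - \frac{1}{-12} = 2 - - \frac{1}{12} = 2 + \frac{1}{12} = \frac{25}{12}$)
$G{\left(158,98 \right)} - x{\left(188 \right)} = \frac{25}{12} - \left(-3\right) 188 = \frac{25}{12} - -564 = \frac{25}{12} + 564 = \frac{6793}{12}$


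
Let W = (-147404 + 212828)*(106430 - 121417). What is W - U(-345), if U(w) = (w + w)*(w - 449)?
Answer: -981057348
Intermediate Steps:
U(w) = 2*w*(-449 + w) (U(w) = (2*w)*(-449 + w) = 2*w*(-449 + w))
W = -980509488 (W = 65424*(-14987) = -980509488)
W - U(-345) = -980509488 - 2*(-345)*(-449 - 345) = -980509488 - 2*(-345)*(-794) = -980509488 - 1*547860 = -980509488 - 547860 = -981057348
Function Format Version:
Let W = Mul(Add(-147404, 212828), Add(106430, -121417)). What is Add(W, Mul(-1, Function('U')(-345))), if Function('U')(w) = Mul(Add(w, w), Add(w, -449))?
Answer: -981057348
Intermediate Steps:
Function('U')(w) = Mul(2, w, Add(-449, w)) (Function('U')(w) = Mul(Mul(2, w), Add(-449, w)) = Mul(2, w, Add(-449, w)))
W = -980509488 (W = Mul(65424, -14987) = -980509488)
Add(W, Mul(-1, Function('U')(-345))) = Add(-980509488, Mul(-1, Mul(2, -345, Add(-449, -345)))) = Add(-980509488, Mul(-1, Mul(2, -345, -794))) = Add(-980509488, Mul(-1, 547860)) = Add(-980509488, -547860) = -981057348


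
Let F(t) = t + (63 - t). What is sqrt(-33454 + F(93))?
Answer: I*sqrt(33391) ≈ 182.73*I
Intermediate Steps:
F(t) = 63
sqrt(-33454 + F(93)) = sqrt(-33454 + 63) = sqrt(-33391) = I*sqrt(33391)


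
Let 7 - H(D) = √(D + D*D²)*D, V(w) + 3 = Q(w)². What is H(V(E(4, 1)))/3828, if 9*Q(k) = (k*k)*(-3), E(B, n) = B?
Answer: 7/3828 - 229*√12027538/930204 ≈ -0.85195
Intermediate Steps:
Q(k) = -k²/3 (Q(k) = ((k*k)*(-3))/9 = (k²*(-3))/9 = (-3*k²)/9 = -k²/3)
V(w) = -3 + w⁴/9 (V(w) = -3 + (-w²/3)² = -3 + w⁴/9)
H(D) = 7 - D*√(D + D³) (H(D) = 7 - √(D + D*D²)*D = 7 - √(D + D³)*D = 7 - D*√(D + D³))
H(V(E(4, 1)))/3828 = (7 - (-3 + (⅑)*4⁴)*√((-3 + (⅑)*4⁴) + (-3 + (⅑)*4⁴)³))/3828 = (7 - (-3 + (⅑)*256)*√((-3 + (⅑)*256) + (-3 + (⅑)*256)³))*(1/3828) = (7 - (-3 + 256/9)*√((-3 + 256/9) + (-3 + 256/9)³))*(1/3828) = (7 - 1*229/9*√(229/9 + (229/9)³))*(1/3828) = (7 - 1*229/9*√(229/9 + 12008989/729))*(1/3828) = (7 - 1*229/9*√(12027538/729))*(1/3828) = (7 - 1*229/9*√12027538/27)*(1/3828) = (7 - 229*√12027538/243)*(1/3828) = 7/3828 - 229*√12027538/930204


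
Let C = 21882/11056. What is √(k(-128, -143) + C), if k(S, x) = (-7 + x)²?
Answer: √171908280462/2764 ≈ 150.01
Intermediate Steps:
C = 10941/5528 (C = 21882*(1/11056) = 10941/5528 ≈ 1.9792)
√(k(-128, -143) + C) = √((-7 - 143)² + 10941/5528) = √((-150)² + 10941/5528) = √(22500 + 10941/5528) = √(124390941/5528) = √171908280462/2764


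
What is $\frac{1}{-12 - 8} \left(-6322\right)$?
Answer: $\frac{3161}{10} \approx 316.1$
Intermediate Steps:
$\frac{1}{-12 - 8} \left(-6322\right) = \frac{1}{-20} \left(-6322\right) = \left(- \frac{1}{20}\right) \left(-6322\right) = \frac{3161}{10}$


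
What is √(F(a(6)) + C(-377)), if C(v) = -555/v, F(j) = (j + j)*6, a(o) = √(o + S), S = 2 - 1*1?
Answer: √(209235 + 1705548*√7)/377 ≈ 5.7638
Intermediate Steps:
S = 1 (S = 2 - 1 = 1)
a(o) = √(1 + o) (a(o) = √(o + 1) = √(1 + o))
F(j) = 12*j (F(j) = (2*j)*6 = 12*j)
√(F(a(6)) + C(-377)) = √(12*√(1 + 6) - 555/(-377)) = √(12*√7 - 555*(-1/377)) = √(12*√7 + 555/377) = √(555/377 + 12*√7)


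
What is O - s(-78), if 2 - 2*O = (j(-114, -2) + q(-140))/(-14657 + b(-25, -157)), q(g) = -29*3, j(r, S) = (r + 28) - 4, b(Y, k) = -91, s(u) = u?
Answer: 776669/9832 ≈ 78.994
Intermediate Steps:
j(r, S) = 24 + r (j(r, S) = (28 + r) - 4 = 24 + r)
q(g) = -87
O = 9773/9832 (O = 1 - ((24 - 114) - 87)/(2*(-14657 - 91)) = 1 - (-90 - 87)/(2*(-14748)) = 1 - (-177)*(-1)/(2*14748) = 1 - ½*59/4916 = 1 - 59/9832 = 9773/9832 ≈ 0.99400)
O - s(-78) = 9773/9832 - 1*(-78) = 9773/9832 + 78 = 776669/9832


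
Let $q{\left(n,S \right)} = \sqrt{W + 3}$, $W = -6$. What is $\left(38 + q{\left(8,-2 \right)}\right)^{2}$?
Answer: $\left(38 + i \sqrt{3}\right)^{2} \approx 1441.0 + 131.64 i$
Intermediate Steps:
$q{\left(n,S \right)} = i \sqrt{3}$ ($q{\left(n,S \right)} = \sqrt{-6 + 3} = \sqrt{-3} = i \sqrt{3}$)
$\left(38 + q{\left(8,-2 \right)}\right)^{2} = \left(38 + i \sqrt{3}\right)^{2}$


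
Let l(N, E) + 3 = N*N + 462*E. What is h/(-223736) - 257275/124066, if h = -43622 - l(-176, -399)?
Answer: -868012859/338512568 ≈ -2.5642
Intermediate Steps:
l(N, E) = -3 + N² + 462*E (l(N, E) = -3 + (N*N + 462*E) = -3 + (N² + 462*E) = -3 + N² + 462*E)
h = 109743 (h = -43622 - (-3 + (-176)² + 462*(-399)) = -43622 - (-3 + 30976 - 184338) = -43622 - 1*(-153365) = -43622 + 153365 = 109743)
h/(-223736) - 257275/124066 = 109743/(-223736) - 257275/124066 = 109743*(-1/223736) - 257275*1/124066 = -109743/223736 - 6275/3026 = -868012859/338512568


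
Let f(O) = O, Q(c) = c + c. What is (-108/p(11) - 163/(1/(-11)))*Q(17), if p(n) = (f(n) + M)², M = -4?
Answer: 2983466/49 ≈ 60887.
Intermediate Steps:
Q(c) = 2*c
p(n) = (-4 + n)² (p(n) = (n - 4)² = (-4 + n)²)
(-108/p(11) - 163/(1/(-11)))*Q(17) = (-108/(-4 + 11)² - 163/(1/(-11)))*(2*17) = (-108/(7²) - 163/(-1/11))*34 = (-108/49 - 163*(-11))*34 = (-108*1/49 + 1793)*34 = (-108/49 + 1793)*34 = (87749/49)*34 = 2983466/49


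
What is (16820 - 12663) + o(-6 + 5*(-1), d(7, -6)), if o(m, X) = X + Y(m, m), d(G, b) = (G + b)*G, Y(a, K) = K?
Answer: 4153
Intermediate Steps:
d(G, b) = G*(G + b)
o(m, X) = X + m
(16820 - 12663) + o(-6 + 5*(-1), d(7, -6)) = (16820 - 12663) + (7*(7 - 6) + (-6 + 5*(-1))) = 4157 + (7*1 + (-6 - 5)) = 4157 + (7 - 11) = 4157 - 4 = 4153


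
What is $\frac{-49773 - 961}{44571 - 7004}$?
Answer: $- \frac{50734}{37567} \approx -1.3505$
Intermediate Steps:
$\frac{-49773 - 961}{44571 - 7004} = - \frac{50734}{37567}$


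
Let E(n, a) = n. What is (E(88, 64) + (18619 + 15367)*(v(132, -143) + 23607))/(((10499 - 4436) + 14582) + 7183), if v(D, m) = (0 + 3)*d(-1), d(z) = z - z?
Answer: 401153795/13914 ≈ 28831.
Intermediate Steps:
d(z) = 0
v(D, m) = 0 (v(D, m) = (0 + 3)*0 = 3*0 = 0)
(E(88, 64) + (18619 + 15367)*(v(132, -143) + 23607))/(((10499 - 4436) + 14582) + 7183) = (88 + (18619 + 15367)*(0 + 23607))/(((10499 - 4436) + 14582) + 7183) = (88 + 33986*23607)/((6063 + 14582) + 7183) = (88 + 802307502)/(20645 + 7183) = 802307590/27828 = 802307590*(1/27828) = 401153795/13914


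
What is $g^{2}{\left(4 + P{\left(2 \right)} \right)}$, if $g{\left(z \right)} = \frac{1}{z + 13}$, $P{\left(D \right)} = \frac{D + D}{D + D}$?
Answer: $\frac{1}{324} \approx 0.0030864$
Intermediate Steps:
$P{\left(D \right)} = 1$ ($P{\left(D \right)} = \frac{2 D}{2 D} = 2 D \frac{1}{2 D} = 1$)
$g{\left(z \right)} = \frac{1}{13 + z}$
$g^{2}{\left(4 + P{\left(2 \right)} \right)} = \left(\frac{1}{13 + \left(4 + 1\right)}\right)^{2} = \left(\frac{1}{13 + 5}\right)^{2} = \left(\frac{1}{18}\right)^{2} = \frac{1}{324}$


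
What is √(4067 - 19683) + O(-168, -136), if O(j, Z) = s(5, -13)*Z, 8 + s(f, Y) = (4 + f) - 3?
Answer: 272 + 16*I*√61 ≈ 272.0 + 124.96*I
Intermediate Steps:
s(f, Y) = -7 + f (s(f, Y) = -8 + ((4 + f) - 3) = -8 + (1 + f) = -7 + f)
O(j, Z) = -2*Z (O(j, Z) = (-7 + 5)*Z = -2*Z)
√(4067 - 19683) + O(-168, -136) = √(4067 - 19683) - 2*(-136) = √(-15616) + 272 = 16*I*√61 + 272 = 272 + 16*I*√61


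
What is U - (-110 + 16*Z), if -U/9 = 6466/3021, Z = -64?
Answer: 21180/19 ≈ 1114.7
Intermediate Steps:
U = -366/19 (U = -58194/3021 = -9*122/57 = -366/19 ≈ -19.263)
U - (-110 + 16*Z) = -366/19 - (-110 + 16*(-64)) = -366/19 - (-110 - 1024) = -366/19 - 1*(-1134) = -366/19 + 1134 = 21180/19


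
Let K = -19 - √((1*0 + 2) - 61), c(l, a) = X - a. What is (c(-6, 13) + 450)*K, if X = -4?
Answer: -8227 - 433*I*√59 ≈ -8227.0 - 3325.9*I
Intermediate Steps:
c(l, a) = -4 - a
K = -19 - I*√59 (K = -19 - √((0 + 2) - 61) = -19 - √(2 - 61) = -19 - √(-59) = -19 - I*√59 ≈ -19.0 - 7.6811*I)
(c(-6, 13) + 450)*K = ((-4 - 1*13) + 450)*(-19 - I*√59) = ((-4 - 13) + 450)*(-19 - I*√59) = (-17 + 450)*(-19 - I*√59) = 433*(-19 - I*√59) = -8227 - 433*I*√59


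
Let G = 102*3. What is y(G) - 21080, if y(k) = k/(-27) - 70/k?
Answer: -3227009/153 ≈ -21092.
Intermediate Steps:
G = 306
y(k) = -70/k - k/27 (y(k) = k*(-1/27) - 70/k = -k/27 - 70/k = -70/k - k/27)
y(G) - 21080 = (-70/306 - 1/27*306) - 21080 = (-70*1/306 - 34/3) - 21080 = (-35/153 - 34/3) - 21080 = -1769/153 - 21080 = -3227009/153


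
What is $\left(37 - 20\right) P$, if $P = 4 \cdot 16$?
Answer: $1088$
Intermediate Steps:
$P = 64$
$\left(37 - 20\right) P = \left(37 - 20\right) 64 = 17 \cdot 64 = 1088$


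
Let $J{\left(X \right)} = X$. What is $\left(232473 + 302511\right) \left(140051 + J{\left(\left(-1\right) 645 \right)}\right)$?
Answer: $74579979504$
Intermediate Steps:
$\left(232473 + 302511\right) \left(140051 + J{\left(\left(-1\right) 645 \right)}\right) = \left(232473 + 302511\right) \left(140051 - 645\right) = 534984 \left(140051 - 645\right) = 534984 \cdot 139406 = 74579979504$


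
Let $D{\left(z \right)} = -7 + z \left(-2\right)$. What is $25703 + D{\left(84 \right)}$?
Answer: $25528$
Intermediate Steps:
$D{\left(z \right)} = -7 - 2 z$
$25703 + D{\left(84 \right)} = 25703 - 175 = 25528$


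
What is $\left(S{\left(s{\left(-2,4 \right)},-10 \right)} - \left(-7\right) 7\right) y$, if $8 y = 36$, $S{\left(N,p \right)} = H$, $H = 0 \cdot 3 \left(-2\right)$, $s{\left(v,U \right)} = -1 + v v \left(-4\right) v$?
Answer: $\frac{441}{2} \approx 220.5$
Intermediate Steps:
$s{\left(v,U \right)} = -1 - 4 v^{3}$ ($s{\left(v,U \right)} = -1 + v^{2} \left(-4\right) v = -1 + - 4 v^{2} v = -1 - 4 v^{3}$)
$H = 0$ ($H = 0 \left(-2\right) = 0$)
$S{\left(N,p \right)} = 0$
$y = \frac{9}{2}$ ($y = \frac{1}{8} \cdot 36 = \frac{9}{2} \approx 4.5$)
$\left(S{\left(s{\left(-2,4 \right)},-10 \right)} - \left(-7\right) 7\right) y = \left(0 - \left(-7\right) 7\right) \frac{9}{2} = \left(0 - -49\right) \frac{9}{2} = \left(0 + 49\right) \frac{9}{2} = 49 \cdot \frac{9}{2} = \frac{441}{2}$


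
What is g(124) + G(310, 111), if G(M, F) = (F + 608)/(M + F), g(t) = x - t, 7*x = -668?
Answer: -641623/2947 ≈ -217.72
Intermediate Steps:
x = -668/7 (x = (⅐)*(-668) = -668/7 ≈ -95.429)
g(t) = -668/7 - t
G(M, F) = (608 + F)/(F + M)
g(124) + G(310, 111) = (-668/7 - 1*124) + (608 + 111)/(111 + 310) = (-668/7 - 124) + 719/421 = -1536/7 + (1/421)*719 = -1536/7 + 719/421 = -641623/2947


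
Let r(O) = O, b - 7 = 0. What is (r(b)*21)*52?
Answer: 7644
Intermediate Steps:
b = 7 (b = 7 + 0 = 7)
(r(b)*21)*52 = (7*21)*52 = 147*52 = 7644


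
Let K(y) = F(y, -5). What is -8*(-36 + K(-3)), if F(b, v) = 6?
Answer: 240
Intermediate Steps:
K(y) = 6
-8*(-36 + K(-3)) = -8*(-36 + 6) = -8*(-30) = 240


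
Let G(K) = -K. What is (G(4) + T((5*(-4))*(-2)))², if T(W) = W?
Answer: 1296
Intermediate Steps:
(G(4) + T((5*(-4))*(-2)))² = (-1*4 + (5*(-4))*(-2))² = (-4 - 20*(-2))² = (-4 + 40)² = 36² = 1296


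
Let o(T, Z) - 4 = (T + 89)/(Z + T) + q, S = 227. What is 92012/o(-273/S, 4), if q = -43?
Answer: -11685524/967 ≈ -12084.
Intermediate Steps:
o(T, Z) = -39 + (89 + T)/(T + Z) (o(T, Z) = 4 + ((T + 89)/(Z + T) - 43) = 4 + ((89 + T)/(T + Z) - 43) = 4 + (-43 + (89 + T)/(T + Z)) = -39 + (89 + T)/(T + Z))
92012/o(-273/S, 4) = 92012/(((89 - 39*4 - (-10374)/227)/(-273/227 + 4))) = 92012/(((89 - 156 - (-10374)/227)/(-273*1/227 + 4))) = 92012/(((89 - 156 - 38*(-273/227))/(-273/227 + 4))) = 92012/(((89 - 156 + 10374/227)/(635/227))) = 92012/(((227/635)*(-4835/227))) = 92012/(-967/127) = 92012*(-127/967) = -11685524/967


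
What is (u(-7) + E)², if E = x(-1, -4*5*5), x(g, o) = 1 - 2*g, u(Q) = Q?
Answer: 16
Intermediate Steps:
E = 3 (E = 1 - 2*(-1) = 1 + 2 = 3)
(u(-7) + E)² = (-7 + 3)² = (-4)² = 16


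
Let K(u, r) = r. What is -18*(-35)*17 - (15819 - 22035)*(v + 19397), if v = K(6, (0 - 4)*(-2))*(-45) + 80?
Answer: 118841982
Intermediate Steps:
v = -280 (v = ((0 - 4)*(-2))*(-45) + 80 = -4*(-2)*(-45) + 80 = 8*(-45) + 80 = -360 + 80 = -280)
-18*(-35)*17 - (15819 - 22035)*(v + 19397) = -18*(-35)*17 - (15819 - 22035)*(-280 + 19397) = 630*17 - (-6216)*19117 = 10710 - 1*(-118831272) = 10710 + 118831272 = 118841982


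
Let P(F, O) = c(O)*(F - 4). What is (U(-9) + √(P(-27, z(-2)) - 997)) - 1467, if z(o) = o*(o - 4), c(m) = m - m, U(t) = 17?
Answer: -1450 + I*√997 ≈ -1450.0 + 31.575*I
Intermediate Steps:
c(m) = 0
z(o) = o*(-4 + o)
P(F, O) = 0 (P(F, O) = 0*(F - 4) = 0*(-4 + F) = 0)
(U(-9) + √(P(-27, z(-2)) - 997)) - 1467 = (17 + √(0 - 997)) - 1467 = (17 + √(-997)) - 1467 = (17 + I*√997) - 1467 = -1450 + I*√997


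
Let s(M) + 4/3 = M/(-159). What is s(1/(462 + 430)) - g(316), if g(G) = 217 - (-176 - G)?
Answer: -33581719/47276 ≈ -710.33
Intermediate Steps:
g(G) = 393 + G (g(G) = 217 + (176 + G) = 393 + G)
s(M) = -4/3 - M/159 (s(M) = -4/3 + M/(-159) = -4/3 + M*(-1/159) = -4/3 - M/159)
s(1/(462 + 430)) - g(316) = (-4/3 - 1/(159*(462 + 430))) - (393 + 316) = (-4/3 - 1/159/892) - 1*709 = (-4/3 - 1/159*1/892) - 709 = (-4/3 - 1/141828) - 709 = -63035/47276 - 709 = -33581719/47276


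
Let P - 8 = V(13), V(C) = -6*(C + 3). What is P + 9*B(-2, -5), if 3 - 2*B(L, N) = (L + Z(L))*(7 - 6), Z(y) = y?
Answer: -113/2 ≈ -56.500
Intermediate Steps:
V(C) = -18 - 6*C (V(C) = -6*(3 + C) = -18 - 6*C)
P = -88 (P = 8 + (-18 - 6*13) = 8 + (-18 - 78) = 8 - 96 = -88)
B(L, N) = 3/2 - L (B(L, N) = 3/2 - (L + L)*(7 - 6)/2 = 3/2 - 2*L/2 = 3/2 - L)
P + 9*B(-2, -5) = -88 + 9*(3/2 - 1*(-2)) = -88 + 9*(3/2 + 2) = -88 + 9*(7/2) = -88 + 63/2 = -113/2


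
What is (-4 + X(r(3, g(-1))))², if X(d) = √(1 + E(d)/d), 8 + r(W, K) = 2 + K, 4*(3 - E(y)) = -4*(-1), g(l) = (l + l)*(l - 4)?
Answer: (8 - √6)²/4 ≈ 7.7020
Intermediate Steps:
g(l) = 2*l*(-4 + l) (g(l) = (2*l)*(-4 + l) = 2*l*(-4 + l))
E(y) = 2 (E(y) = 3 - (-1)*(-1) = 3 - ¼*4 = 3 - 1 = 2)
r(W, K) = -6 + K (r(W, K) = -8 + (2 + K) = -6 + K)
X(d) = √(1 + 2/d)
(-4 + X(r(3, g(-1))))² = (-4 + √((2 + (-6 + 2*(-1)*(-4 - 1)))/(-6 + 2*(-1)*(-4 - 1))))² = (-4 + √((2 + (-6 + 2*(-1)*(-5)))/(-6 + 2*(-1)*(-5))))² = (-4 + √((2 + (-6 + 10))/(-6 + 10)))² = (-4 + √((2 + 4)/4))² = (-4 + √((¼)*6))² = (-4 + √(3/2))² = (-4 + √6/2)²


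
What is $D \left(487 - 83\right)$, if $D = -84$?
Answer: $-33936$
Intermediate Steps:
$D \left(487 - 83\right) = - 84 \left(487 - 83\right) = \left(-84\right) 404 = -33936$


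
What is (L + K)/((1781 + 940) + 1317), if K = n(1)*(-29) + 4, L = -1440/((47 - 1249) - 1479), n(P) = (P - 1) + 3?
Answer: -221083/10825878 ≈ -0.020422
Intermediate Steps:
n(P) = 2 + P (n(P) = (-1 + P) + 3 = 2 + P)
L = 1440/2681 (L = -1440/(-1202 - 1479) = -1440/(-2681) = -1440*(-1/2681) = 1440/2681 ≈ 0.53711)
K = -83 (K = (2 + 1)*(-29) + 4 = 3*(-29) + 4 = -87 + 4 = -83)
(L + K)/((1781 + 940) + 1317) = (1440/2681 - 83)/((1781 + 940) + 1317) = -221083/(2681*(2721 + 1317)) = -221083/2681/4038 = -221083/2681*1/4038 = -221083/10825878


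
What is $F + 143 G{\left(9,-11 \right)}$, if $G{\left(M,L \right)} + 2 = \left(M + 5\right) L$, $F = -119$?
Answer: $-22427$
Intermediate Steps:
$G{\left(M,L \right)} = -2 + L \left(5 + M\right)$ ($G{\left(M,L \right)} = -2 + \left(M + 5\right) L = -2 + \left(5 + M\right) L = -2 + L \left(5 + M\right)$)
$F + 143 G{\left(9,-11 \right)} = -119 + 143 \left(-2 + 5 \left(-11\right) - 99\right) = -119 + 143 \left(-2 - 55 - 99\right) = -119 + 143 \left(-156\right) = -119 - 22308 = -22427$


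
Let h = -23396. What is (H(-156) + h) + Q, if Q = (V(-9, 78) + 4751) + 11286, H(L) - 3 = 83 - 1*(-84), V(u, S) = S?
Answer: -7111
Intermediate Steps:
H(L) = 170 (H(L) = 3 + (83 - 1*(-84)) = 3 + (83 + 84) = 3 + 167 = 170)
Q = 16115 (Q = (78 + 4751) + 11286 = 4829 + 11286 = 16115)
(H(-156) + h) + Q = (170 - 23396) + 16115 = -23226 + 16115 = -7111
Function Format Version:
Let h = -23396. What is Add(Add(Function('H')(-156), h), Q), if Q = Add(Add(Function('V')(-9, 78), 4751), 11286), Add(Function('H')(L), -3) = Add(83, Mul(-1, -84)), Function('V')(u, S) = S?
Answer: -7111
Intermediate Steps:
Function('H')(L) = 170 (Function('H')(L) = Add(3, Add(83, Mul(-1, -84))) = Add(3, Add(83, 84)) = Add(3, 167) = 170)
Q = 16115 (Q = Add(Add(78, 4751), 11286) = Add(4829, 11286) = 16115)
Add(Add(Function('H')(-156), h), Q) = Add(Add(170, -23396), 16115) = Add(-23226, 16115) = -7111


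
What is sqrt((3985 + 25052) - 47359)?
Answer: I*sqrt(18322) ≈ 135.36*I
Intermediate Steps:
sqrt((3985 + 25052) - 47359) = sqrt(29037 - 47359) = sqrt(-18322) = I*sqrt(18322)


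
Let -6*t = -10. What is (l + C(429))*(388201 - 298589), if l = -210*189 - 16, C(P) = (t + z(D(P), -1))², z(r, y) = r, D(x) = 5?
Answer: -31987361848/9 ≈ -3.5542e+9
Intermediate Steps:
t = 5/3 (t = -⅙*(-10) = 5/3 ≈ 1.6667)
C(P) = 400/9 (C(P) = (5/3 + 5)² = (20/3)² = 400/9)
l = -39706 (l = -39690 - 16 = -39706)
(l + C(429))*(388201 - 298589) = (-39706 + 400/9)*(388201 - 298589) = -356954/9*89612 = -31987361848/9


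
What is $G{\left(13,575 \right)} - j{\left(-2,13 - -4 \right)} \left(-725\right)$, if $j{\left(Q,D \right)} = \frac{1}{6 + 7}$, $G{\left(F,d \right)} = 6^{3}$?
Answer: $\frac{3533}{13} \approx 271.77$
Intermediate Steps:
$G{\left(F,d \right)} = 216$
$j{\left(Q,D \right)} = \frac{1}{13}$
$G{\left(13,575 \right)} - j{\left(-2,13 - -4 \right)} \left(-725\right) = 216 - \frac{1}{13} \left(-725\right) = 216 - - \frac{725}{13} = 216 + \frac{725}{13} = \frac{3533}{13}$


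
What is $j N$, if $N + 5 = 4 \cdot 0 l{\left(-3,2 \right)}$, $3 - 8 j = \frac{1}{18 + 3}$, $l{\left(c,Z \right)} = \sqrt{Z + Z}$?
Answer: $- \frac{155}{84} \approx -1.8452$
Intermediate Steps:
$l{\left(c,Z \right)} = \sqrt{2} \sqrt{Z}$ ($l{\left(c,Z \right)} = \sqrt{2 Z} = \sqrt{2} \sqrt{Z}$)
$j = \frac{31}{84}$ ($j = \frac{3}{8} - \frac{1}{8 \left(18 + 3\right)} = \frac{3}{8} - \frac{1}{8 \cdot 21} = \frac{3}{8} - \frac{1}{168} = \frac{31}{84} \approx 0.36905$)
$N = -5$ ($N = -5 + 4 \cdot 0 \sqrt{2} \sqrt{2} = -5 + 0 \cdot 2 = -5 + 0 = -5$)
$j N = \frac{31}{84} \left(-5\right) = - \frac{155}{84}$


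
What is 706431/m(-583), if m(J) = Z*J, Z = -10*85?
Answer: 64221/45050 ≈ 1.4255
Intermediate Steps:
Z = -850
m(J) = -850*J
706431/m(-583) = 706431/((-850*(-583))) = 706431/495550 = 706431*(1/495550) = 64221/45050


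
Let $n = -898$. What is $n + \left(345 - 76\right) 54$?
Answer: $13628$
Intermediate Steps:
$n + \left(345 - 76\right) 54 = -898 + \left(345 - 76\right) 54 = -898 + 269 \cdot 54 = -898 + 14526 = 13628$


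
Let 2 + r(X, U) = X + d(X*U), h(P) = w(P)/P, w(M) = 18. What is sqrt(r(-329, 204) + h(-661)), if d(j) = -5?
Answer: I*sqrt(146817354)/661 ≈ 18.331*I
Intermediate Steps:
h(P) = 18/P
r(X, U) = -7 + X (r(X, U) = -2 + (X - 5) = -2 + (-5 + X) = -7 + X)
sqrt(r(-329, 204) + h(-661)) = sqrt((-7 - 329) + 18/(-661)) = sqrt(-336 + 18*(-1/661)) = sqrt(-336 - 18/661) = sqrt(-222114/661) = I*sqrt(146817354)/661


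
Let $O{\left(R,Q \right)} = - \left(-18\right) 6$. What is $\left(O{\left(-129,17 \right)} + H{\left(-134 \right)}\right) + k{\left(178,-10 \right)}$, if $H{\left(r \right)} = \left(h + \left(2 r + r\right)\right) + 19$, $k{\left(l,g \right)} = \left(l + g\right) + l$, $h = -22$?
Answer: $49$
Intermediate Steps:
$k{\left(l,g \right)} = g + 2 l$ ($k{\left(l,g \right)} = \left(g + l\right) + l = g + 2 l$)
$O{\left(R,Q \right)} = 108$ ($O{\left(R,Q \right)} = \left(-1\right) \left(-108\right) = 108$)
$H{\left(r \right)} = -3 + 3 r$ ($H{\left(r \right)} = \left(-22 + \left(2 r + r\right)\right) + 19 = \left(-22 + 3 r\right) + 19 = -3 + 3 r$)
$\left(O{\left(-129,17 \right)} + H{\left(-134 \right)}\right) + k{\left(178,-10 \right)} = \left(108 + \left(-3 + 3 \left(-134\right)\right)\right) + \left(-10 + 2 \cdot 178\right) = \left(108 - 405\right) + \left(-10 + 356\right) = \left(108 - 405\right) + 346 = -297 + 346 = 49$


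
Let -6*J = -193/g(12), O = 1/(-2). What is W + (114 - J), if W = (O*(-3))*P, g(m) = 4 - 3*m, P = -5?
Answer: 20641/192 ≈ 107.51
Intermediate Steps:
O = -½ ≈ -0.50000
J = -193/192 (J = -(-193)/(6*(4 - 3*12)) = -(-193)/(6*(4 - 36)) = -(-193)/(6*(-32)) = -(-193)*(-1)/(6*32) = -⅙*193/32 = -193/192 ≈ -1.0052)
W = -15/2 (W = -½*(-3)*(-5) = (3/2)*(-5) = -15/2 ≈ -7.5000)
W + (114 - J) = -15/2 + (114 - 1*(-193/192)) = -15/2 + (114 + 193/192) = -15/2 + 22081/192 = 20641/192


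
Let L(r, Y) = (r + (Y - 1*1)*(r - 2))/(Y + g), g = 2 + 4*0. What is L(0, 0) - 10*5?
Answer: -49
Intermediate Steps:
g = 2 (g = 2 + 0 = 2)
L(r, Y) = (r + (-1 + Y)*(-2 + r))/(2 + Y) (L(r, Y) = (r + (Y - 1*1)*(r - 2))/(Y + 2) = (r + (Y - 1)*(-2 + r))/(2 + Y) = (r + (-1 + Y)*(-2 + r))/(2 + Y))
L(0, 0) - 10*5 = (2 - 2*0 + 0*0)/(2 + 0) - 10*5 = (2 + 0 + 0)/2 - 50 = (1/2)*2 - 50 = 1 - 50 = -49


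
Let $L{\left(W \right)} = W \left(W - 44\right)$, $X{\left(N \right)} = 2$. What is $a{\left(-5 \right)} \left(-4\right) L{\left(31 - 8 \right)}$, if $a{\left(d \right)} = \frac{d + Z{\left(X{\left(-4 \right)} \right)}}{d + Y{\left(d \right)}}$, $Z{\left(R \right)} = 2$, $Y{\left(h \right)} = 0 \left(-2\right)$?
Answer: $\frac{5796}{5} \approx 1159.2$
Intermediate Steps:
$Y{\left(h \right)} = 0$
$a{\left(d \right)} = \frac{2 + d}{d}$ ($a{\left(d \right)} = \frac{d + 2}{d + 0} = \frac{2 + d}{d}$)
$L{\left(W \right)} = W \left(-44 + W\right)$
$a{\left(-5 \right)} \left(-4\right) L{\left(31 - 8 \right)} = \frac{2 - 5}{-5} \left(-4\right) \left(31 - 8\right) \left(-44 + \left(31 - 8\right)\right) = \left(- \frac{1}{5}\right) \left(-3\right) \left(-4\right) \left(31 - 8\right) \left(-44 + \left(31 - 8\right)\right) = \frac{3}{5} \left(-4\right) 23 \left(-44 + 23\right) = - \frac{12 \cdot 23 \left(-21\right)}{5} = \left(- \frac{12}{5}\right) \left(-483\right) = \frac{5796}{5}$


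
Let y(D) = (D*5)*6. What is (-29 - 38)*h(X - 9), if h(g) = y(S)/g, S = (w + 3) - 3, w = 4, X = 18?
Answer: -2680/3 ≈ -893.33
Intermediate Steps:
S = 4 (S = (4 + 3) - 3 = 7 - 3 = 4)
y(D) = 30*D (y(D) = (5*D)*6 = 30*D)
h(g) = 120/g (h(g) = (30*4)/g = 120/g)
(-29 - 38)*h(X - 9) = (-29 - 38)*(120/(18 - 9)) = -8040/9 = -67*40/3 = -2680/3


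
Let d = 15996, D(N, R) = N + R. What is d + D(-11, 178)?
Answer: 16163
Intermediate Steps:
d + D(-11, 178) = 15996 + (-11 + 178) = 15996 + 167 = 16163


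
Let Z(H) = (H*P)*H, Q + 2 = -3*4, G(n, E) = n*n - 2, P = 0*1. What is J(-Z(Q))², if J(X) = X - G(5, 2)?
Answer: 529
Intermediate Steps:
P = 0
G(n, E) = -2 + n² (G(n, E) = n² - 2 = -2 + n²)
Q = -14 (Q = -2 - 3*4 = -2 - 12 = -14)
Z(H) = 0 (Z(H) = (H*0)*H = 0*H = 0)
J(X) = -23 + X (J(X) = X - (-2 + 5²) = X - (-2 + 25) = X - 1*23 = X - 23 = -23 + X)
J(-Z(Q))² = (-23 - 1*0)² = (-23 + 0)² = (-23)² = 529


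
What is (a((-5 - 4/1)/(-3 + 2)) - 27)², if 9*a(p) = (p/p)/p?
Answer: 4778596/6561 ≈ 728.33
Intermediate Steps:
a(p) = 1/(9*p) (a(p) = ((p/p)/p)/9 = (1/p)/9 = 1/(9*p))
(a((-5 - 4/1)/(-3 + 2)) - 27)² = (1/(9*(((-5 - 4/1)/(-3 + 2)))) - 27)² = (1/(9*(((-5 - 4*1)/(-1)))) - 27)² = (1/(9*(((-5 - 4)*(-1)))) - 27)² = (1/(9*((-9*(-1)))) - 27)² = ((⅑)/9 - 27)² = ((⅑)*(⅑) - 27)² = (1/81 - 27)² = (-2186/81)² = 4778596/6561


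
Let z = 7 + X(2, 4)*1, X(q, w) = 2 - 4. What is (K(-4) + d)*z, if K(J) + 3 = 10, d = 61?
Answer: 340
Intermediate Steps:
X(q, w) = -2
z = 5 (z = 7 - 2*1 = 7 - 2 = 5)
K(J) = 7 (K(J) = -3 + 10 = 7)
(K(-4) + d)*z = (7 + 61)*5 = 68*5 = 340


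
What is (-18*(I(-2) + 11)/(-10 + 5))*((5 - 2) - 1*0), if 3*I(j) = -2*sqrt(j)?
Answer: 594/5 - 36*I*sqrt(2)/5 ≈ 118.8 - 10.182*I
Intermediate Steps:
I(j) = -2*sqrt(j)/3 (I(j) = (-2*sqrt(j))/3 = -2*sqrt(j)/3)
(-18*(I(-2) + 11)/(-10 + 5))*((5 - 2) - 1*0) = (-18*(-2*I*sqrt(2)/3 + 11)/(-10 + 5))*((5 - 2) - 1*0) = (-18*(-2*I*sqrt(2)/3 + 11)/(-5))*(3 + 0) = -18*(-2*I*sqrt(2)/3 + 11)*(-1)/5*3 = -18*(11 - 2*I*sqrt(2)/3)*(-1)/5*3 = -18*(-11/5 + 2*I*sqrt(2)/15)*3 = (198/5 - 12*I*sqrt(2)/5)*3 = 594/5 - 36*I*sqrt(2)/5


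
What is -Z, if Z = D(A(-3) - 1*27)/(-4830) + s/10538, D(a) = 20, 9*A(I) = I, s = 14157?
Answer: -619705/462714 ≈ -1.3393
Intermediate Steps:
A(I) = I/9
Z = 619705/462714 (Z = 20/(-4830) + 14157/10538 = 20*(-1/4830) + 14157*(1/10538) = -2/483 + 1287/958 = 619705/462714 ≈ 1.3393)
-Z = -1*619705/462714 = -619705/462714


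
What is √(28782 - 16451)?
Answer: √12331 ≈ 111.05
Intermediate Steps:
√(28782 - 16451) = √12331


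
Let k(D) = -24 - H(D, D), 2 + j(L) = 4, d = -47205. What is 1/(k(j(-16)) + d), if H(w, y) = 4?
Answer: -1/47233 ≈ -2.1172e-5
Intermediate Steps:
j(L) = 2 (j(L) = -2 + 4 = 2)
k(D) = -28 (k(D) = -24 - 1*4 = -24 - 4 = -28)
1/(k(j(-16)) + d) = 1/(-28 - 47205) = 1/(-47233) = -1/47233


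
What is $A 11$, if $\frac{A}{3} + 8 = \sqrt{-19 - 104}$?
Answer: $-264 + 33 i \sqrt{123} \approx -264.0 + 365.99 i$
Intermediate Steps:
$A = -24 + 3 i \sqrt{123}$ ($A = -24 + 3 \sqrt{-19 - 104} = -24 + 3 \sqrt{-123} = -24 + 3 i \sqrt{123} \approx -24.0 + 33.272 i$)
$A 11 = \left(-24 + 3 i \sqrt{123}\right) 11 = -264 + 33 i \sqrt{123}$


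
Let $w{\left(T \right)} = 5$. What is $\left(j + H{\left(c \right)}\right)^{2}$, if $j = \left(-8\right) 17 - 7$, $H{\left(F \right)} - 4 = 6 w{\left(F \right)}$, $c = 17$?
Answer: $11881$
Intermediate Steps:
$H{\left(F \right)} = 34$ ($H{\left(F \right)} = 4 + 6 \cdot 5 = 4 + 30 = 34$)
$j = -143$ ($j = -136 - 7 = -143$)
$\left(j + H{\left(c \right)}\right)^{2} = \left(-143 + 34\right)^{2} = \left(-109\right)^{2} = 11881$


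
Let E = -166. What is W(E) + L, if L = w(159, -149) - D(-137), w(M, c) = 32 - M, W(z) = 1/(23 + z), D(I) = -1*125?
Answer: -287/143 ≈ -2.0070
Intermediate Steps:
D(I) = -125
L = -2 (L = (32 - 1*159) - 1*(-125) = (32 - 159) + 125 = -127 + 125 = -2)
W(E) + L = 1/(23 - 166) - 2 = 1/(-143) - 2 = -1/143 - 2 = -287/143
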